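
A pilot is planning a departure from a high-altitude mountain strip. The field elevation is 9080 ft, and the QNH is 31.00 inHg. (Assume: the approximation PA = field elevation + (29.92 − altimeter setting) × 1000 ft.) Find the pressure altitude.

8000 ft

Pressure correction = (29.92 − 31.00) × 1000 = -1080 ft.
Pressure altitude = 9080 + (-1080) = 8000 ft.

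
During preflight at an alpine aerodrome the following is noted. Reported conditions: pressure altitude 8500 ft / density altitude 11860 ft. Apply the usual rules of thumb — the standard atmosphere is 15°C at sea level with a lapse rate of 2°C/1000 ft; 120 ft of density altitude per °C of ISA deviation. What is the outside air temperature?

Density altitude − pressure altitude = 11860 − 8500 = +3360 ft.
At 120 ft/°C that is an ISA deviation of 3360/120 = +28°C.
ISA temperature at 8500 ft = 15 − 2 × (8500/1000) = -2°C.
OAT = ISA + deviation = -2 + (+28) = 26°C.

26°C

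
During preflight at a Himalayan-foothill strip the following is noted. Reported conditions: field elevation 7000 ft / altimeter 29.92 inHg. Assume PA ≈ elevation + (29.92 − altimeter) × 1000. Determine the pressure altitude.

7000 ft

Pressure correction = (29.92 − 29.92) × 1000 = 0 ft.
Pressure altitude = 7000 + (0) = 7000 ft.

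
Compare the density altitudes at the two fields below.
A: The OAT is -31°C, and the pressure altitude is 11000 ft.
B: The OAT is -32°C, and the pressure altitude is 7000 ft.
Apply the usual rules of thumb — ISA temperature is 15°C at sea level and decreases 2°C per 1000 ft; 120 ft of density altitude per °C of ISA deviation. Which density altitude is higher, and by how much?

A: ISA temp = -7°C, deviation -24°C, DA = 11000 + 120 × (-24) = 8120 ft.
B: ISA temp = 1°C, deviation -33°C, DA = 7000 + 120 × (-33) = 3040 ft.
A is higher by 8120 − 3040 = 5080 ft.

A by 5080 ft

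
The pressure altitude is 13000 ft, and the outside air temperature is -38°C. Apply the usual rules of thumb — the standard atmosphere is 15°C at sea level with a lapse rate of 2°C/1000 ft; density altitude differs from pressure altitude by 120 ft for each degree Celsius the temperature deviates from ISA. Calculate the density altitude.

ISA temperature at 13000 ft = 15 − 2 × (13000/1000) = -11°C.
ISA deviation = -38 − (-11) = -27°C.
Density altitude = 13000 + 120 × (-27) = 13000 + (-3240) = 9760 ft.

9760 ft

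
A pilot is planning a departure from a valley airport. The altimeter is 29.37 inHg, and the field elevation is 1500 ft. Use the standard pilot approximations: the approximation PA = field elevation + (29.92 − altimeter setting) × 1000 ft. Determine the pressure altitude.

2050 ft

Pressure correction = (29.92 − 29.37) × 1000 = +550 ft.
Pressure altitude = 1500 + (+550) = 2050 ft.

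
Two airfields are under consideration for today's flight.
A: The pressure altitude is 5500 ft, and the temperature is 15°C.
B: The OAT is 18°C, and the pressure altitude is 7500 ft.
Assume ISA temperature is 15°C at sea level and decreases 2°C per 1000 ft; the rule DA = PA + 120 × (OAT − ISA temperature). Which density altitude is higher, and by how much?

A: ISA temp = 4°C, deviation +11°C, DA = 5500 + 120 × 11 = 6820 ft.
B: ISA temp = 0°C, deviation +18°C, DA = 7500 + 120 × 18 = 9660 ft.
B is higher by 9660 − 6820 = 2840 ft.

B by 2840 ft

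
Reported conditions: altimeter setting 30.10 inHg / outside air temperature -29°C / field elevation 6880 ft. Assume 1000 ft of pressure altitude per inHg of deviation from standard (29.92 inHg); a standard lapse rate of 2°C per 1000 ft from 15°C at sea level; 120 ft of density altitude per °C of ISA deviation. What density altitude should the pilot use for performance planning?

3028 ft

Pressure altitude = 6880 + (29.92 − 30.10) × 1000 = 6880 + (-180) = 6700 ft.
ISA temperature at 6700 ft = 15 − 2 × (6700/1000) = 1.6°C.
ISA deviation = -29 − 1.6 = -30.6°C.
Density altitude = 6700 + 120 × (-30.6) = 3028 ft.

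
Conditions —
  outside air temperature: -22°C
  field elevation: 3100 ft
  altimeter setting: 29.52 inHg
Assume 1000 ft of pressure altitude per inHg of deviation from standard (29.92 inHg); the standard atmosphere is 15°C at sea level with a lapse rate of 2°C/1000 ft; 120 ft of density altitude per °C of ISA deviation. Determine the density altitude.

Pressure altitude = 3100 + (29.92 − 29.52) × 1000 = 3100 + (+400) = 3500 ft.
ISA temperature at 3500 ft = 15 − 2 × (3500/1000) = 8°C.
ISA deviation = -22 − 8 = -30°C.
Density altitude = 3500 + 120 × (-30) = -100 ft.

-100 ft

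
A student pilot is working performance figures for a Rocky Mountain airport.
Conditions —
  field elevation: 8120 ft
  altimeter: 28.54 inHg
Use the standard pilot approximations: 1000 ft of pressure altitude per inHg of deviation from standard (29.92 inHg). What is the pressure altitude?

9500 ft

Pressure correction = (29.92 − 28.54) × 1000 = +1380 ft.
Pressure altitude = 8120 + (+1380) = 9500 ft.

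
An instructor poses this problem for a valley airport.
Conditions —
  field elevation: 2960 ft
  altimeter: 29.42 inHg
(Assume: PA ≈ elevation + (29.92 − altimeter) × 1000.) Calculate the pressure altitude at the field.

3460 ft

Pressure correction = (29.92 − 29.42) × 1000 = +500 ft.
Pressure altitude = 2960 + (+500) = 3460 ft.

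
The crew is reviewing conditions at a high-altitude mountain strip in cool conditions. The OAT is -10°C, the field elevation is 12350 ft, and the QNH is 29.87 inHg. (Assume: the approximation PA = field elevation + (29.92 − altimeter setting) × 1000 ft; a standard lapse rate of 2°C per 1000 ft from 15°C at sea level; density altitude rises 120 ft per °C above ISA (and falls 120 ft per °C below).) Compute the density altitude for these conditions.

12376 ft

Pressure altitude = 12350 + (29.92 − 29.87) × 1000 = 12350 + (+50) = 12400 ft.
ISA temperature at 12400 ft = 15 − 2 × (12400/1000) = -9.8°C.
ISA deviation = -10 − (-9.8) = -0.2°C.
Density altitude = 12400 + 120 × (-0.2) = 12376 ft.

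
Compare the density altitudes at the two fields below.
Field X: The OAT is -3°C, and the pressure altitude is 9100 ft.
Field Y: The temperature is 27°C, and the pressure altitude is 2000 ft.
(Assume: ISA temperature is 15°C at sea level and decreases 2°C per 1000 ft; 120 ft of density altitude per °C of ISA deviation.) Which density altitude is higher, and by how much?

Field X by 5204 ft

Field X: ISA temp = -3.2°C, deviation +0.2°C, DA = 9100 + 120 × 0.2 = 9124 ft.
Field Y: ISA temp = 11°C, deviation +16°C, DA = 2000 + 120 × 16 = 3920 ft.
Field X is higher by 9124 − 3920 = 5204 ft.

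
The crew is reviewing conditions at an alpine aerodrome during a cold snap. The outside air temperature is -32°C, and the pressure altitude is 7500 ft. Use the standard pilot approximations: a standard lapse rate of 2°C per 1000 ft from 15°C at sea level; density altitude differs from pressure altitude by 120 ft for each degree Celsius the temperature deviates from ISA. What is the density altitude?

ISA temperature at 7500 ft = 15 − 2 × (7500/1000) = 0°C.
ISA deviation = -32 − 0 = -32°C.
Density altitude = 7500 + 120 × (-32) = 7500 + (-3840) = 3660 ft.

3660 ft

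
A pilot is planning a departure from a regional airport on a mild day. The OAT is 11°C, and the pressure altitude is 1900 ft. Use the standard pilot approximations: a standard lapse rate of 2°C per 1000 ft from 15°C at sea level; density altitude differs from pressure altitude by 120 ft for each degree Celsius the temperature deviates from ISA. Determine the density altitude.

1876 ft

ISA temperature at 1900 ft = 15 − 2 × (1900/1000) = 11.2°C.
ISA deviation = 11 − 11.2 = -0.2°C.
Density altitude = 1900 + 120 × (-0.2) = 1900 + (-24) = 1876 ft.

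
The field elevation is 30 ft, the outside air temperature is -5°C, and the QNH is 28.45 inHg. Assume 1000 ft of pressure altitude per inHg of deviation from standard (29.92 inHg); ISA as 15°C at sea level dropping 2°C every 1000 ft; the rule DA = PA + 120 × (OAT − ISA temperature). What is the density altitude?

-540 ft

Pressure altitude = 30 + (29.92 − 28.45) × 1000 = 30 + (+1470) = 1500 ft.
ISA temperature at 1500 ft = 15 − 2 × (1500/1000) = 12°C.
ISA deviation = -5 − 12 = -17°C.
Density altitude = 1500 + 120 × (-17) = -540 ft.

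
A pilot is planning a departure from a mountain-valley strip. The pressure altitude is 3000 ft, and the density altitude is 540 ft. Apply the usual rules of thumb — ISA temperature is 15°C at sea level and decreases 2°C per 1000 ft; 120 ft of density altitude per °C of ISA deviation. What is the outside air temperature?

-11.5°C

Density altitude − pressure altitude = 540 − 3000 = -2460 ft.
At 120 ft/°C that is an ISA deviation of -2460/120 = -20.5°C.
ISA temperature at 3000 ft = 15 − 2 × (3000/1000) = 9°C.
OAT = ISA + deviation = 9 + (-20.5) = -11.5°C.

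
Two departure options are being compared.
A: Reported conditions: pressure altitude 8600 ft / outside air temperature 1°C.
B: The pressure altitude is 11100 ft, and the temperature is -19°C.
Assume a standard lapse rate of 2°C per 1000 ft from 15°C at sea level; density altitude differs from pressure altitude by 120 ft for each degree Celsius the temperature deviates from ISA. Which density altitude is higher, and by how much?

B by 700 ft

A: ISA temp = -2.2°C, deviation +3.2°C, DA = 8600 + 120 × 3.2 = 8984 ft.
B: ISA temp = -7.2°C, deviation -11.8°C, DA = 11100 + 120 × (-11.8) = 9684 ft.
B is higher by 9684 − 8984 = 700 ft.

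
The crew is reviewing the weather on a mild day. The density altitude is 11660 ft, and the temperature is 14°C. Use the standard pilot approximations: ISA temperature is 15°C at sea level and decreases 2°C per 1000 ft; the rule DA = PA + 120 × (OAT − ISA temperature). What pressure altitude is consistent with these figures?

9500 ft

DA = PA + 120 × (OAT − (15 − 2·PA/1000)) = PA + 120·OAT − 1800 + 0.24·PA = 1.24·PA + 120·OAT − 1800.
So 1.24·PA = 11660 − 120 × 14 + 1800 = 11780.
PA = 11780 / 1.24 = 9500 ft.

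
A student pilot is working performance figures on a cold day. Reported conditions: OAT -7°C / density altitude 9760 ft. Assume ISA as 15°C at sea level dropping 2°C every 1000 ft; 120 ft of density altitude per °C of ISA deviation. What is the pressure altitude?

DA = PA + 120 × (OAT − (15 − 2·PA/1000)) = PA + 120·OAT − 1800 + 0.24·PA = 1.24·PA + 120·OAT − 1800.
So 1.24·PA = 9760 − 120 × (-7) + 1800 = 12400.
PA = 12400 / 1.24 = 10000 ft.

10000 ft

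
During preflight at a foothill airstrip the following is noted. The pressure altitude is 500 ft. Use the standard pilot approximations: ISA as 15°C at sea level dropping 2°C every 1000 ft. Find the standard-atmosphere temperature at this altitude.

14°C

ISA temperature = 15 − 2 × (500/1000) = 15 − 1 = 14°C.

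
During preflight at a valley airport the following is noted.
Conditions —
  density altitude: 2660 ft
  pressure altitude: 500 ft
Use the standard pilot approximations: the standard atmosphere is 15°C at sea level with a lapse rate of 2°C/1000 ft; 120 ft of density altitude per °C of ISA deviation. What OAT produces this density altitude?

Density altitude − pressure altitude = 2660 − 500 = +2160 ft.
At 120 ft/°C that is an ISA deviation of 2160/120 = +18°C.
ISA temperature at 500 ft = 15 − 2 × (500/1000) = 14°C.
OAT = ISA + deviation = 14 + (+18) = 32°C.

32°C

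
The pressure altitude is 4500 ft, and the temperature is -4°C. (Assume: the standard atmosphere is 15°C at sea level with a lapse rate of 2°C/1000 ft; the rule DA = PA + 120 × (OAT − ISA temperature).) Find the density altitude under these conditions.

3300 ft

ISA temperature at 4500 ft = 15 − 2 × (4500/1000) = 6°C.
ISA deviation = -4 − 6 = -10°C.
Density altitude = 4500 + 120 × (-10) = 4500 + (-1200) = 3300 ft.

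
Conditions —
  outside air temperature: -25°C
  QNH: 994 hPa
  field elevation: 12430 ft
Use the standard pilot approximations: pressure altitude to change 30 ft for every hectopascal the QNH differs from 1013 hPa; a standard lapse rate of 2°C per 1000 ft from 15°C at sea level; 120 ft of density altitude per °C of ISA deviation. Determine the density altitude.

Pressure altitude = 12430 + (1013 − 994) × 30 = 12430 + (+570) = 13000 ft.
ISA temperature at 13000 ft = 15 − 2 × (13000/1000) = -11°C.
ISA deviation = -25 − (-11) = -14°C.
Density altitude = 13000 + 120 × (-14) = 11320 ft.

11320 ft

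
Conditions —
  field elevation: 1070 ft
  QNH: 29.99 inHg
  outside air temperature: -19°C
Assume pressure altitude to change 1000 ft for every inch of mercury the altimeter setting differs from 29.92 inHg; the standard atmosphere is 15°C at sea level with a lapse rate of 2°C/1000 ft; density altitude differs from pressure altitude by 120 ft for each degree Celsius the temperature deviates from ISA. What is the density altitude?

-2840 ft

Pressure altitude = 1070 + (29.92 − 29.99) × 1000 = 1070 + (-70) = 1000 ft.
ISA temperature at 1000 ft = 15 − 2 × (1000/1000) = 13°C.
ISA deviation = -19 − 13 = -32°C.
Density altitude = 1000 + 120 × (-32) = -2840 ft.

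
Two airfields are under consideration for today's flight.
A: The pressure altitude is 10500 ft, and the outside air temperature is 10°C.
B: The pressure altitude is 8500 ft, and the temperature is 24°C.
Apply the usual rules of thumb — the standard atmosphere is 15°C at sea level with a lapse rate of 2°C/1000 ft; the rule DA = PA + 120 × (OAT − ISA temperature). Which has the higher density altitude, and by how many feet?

A: ISA temp = -6°C, deviation +16°C, DA = 10500 + 120 × 16 = 12420 ft.
B: ISA temp = -2°C, deviation +26°C, DA = 8500 + 120 × 26 = 11620 ft.
A is higher by 12420 − 11620 = 800 ft.

A by 800 ft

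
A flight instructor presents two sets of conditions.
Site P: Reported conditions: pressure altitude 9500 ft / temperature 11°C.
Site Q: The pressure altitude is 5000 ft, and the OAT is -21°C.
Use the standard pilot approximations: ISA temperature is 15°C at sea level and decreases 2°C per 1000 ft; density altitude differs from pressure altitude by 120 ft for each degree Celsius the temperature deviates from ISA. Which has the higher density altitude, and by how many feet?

Site P by 9420 ft

Site P: ISA temp = -4°C, deviation +15°C, DA = 9500 + 120 × 15 = 11300 ft.
Site Q: ISA temp = 5°C, deviation -26°C, DA = 5000 + 120 × (-26) = 1880 ft.
Site P is higher by 11300 − 1880 = 9420 ft.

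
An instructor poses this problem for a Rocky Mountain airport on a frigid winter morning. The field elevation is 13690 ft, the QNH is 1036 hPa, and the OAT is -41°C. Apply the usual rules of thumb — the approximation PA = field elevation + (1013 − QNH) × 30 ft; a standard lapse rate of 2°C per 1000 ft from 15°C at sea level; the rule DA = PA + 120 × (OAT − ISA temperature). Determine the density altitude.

9400 ft

Pressure altitude = 13690 + (1013 − 1036) × 30 = 13690 + (-690) = 13000 ft.
ISA temperature at 13000 ft = 15 − 2 × (13000/1000) = -11°C.
ISA deviation = -41 − (-11) = -30°C.
Density altitude = 13000 + 120 × (-30) = 9400 ft.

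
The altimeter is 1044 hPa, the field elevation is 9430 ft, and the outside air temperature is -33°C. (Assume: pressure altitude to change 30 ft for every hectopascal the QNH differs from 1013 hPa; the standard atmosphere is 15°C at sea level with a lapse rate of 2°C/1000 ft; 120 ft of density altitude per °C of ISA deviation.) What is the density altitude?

Pressure altitude = 9430 + (1013 − 1044) × 30 = 9430 + (-930) = 8500 ft.
ISA temperature at 8500 ft = 15 − 2 × (8500/1000) = -2°C.
ISA deviation = -33 − (-2) = -31°C.
Density altitude = 8500 + 120 × (-31) = 4780 ft.

4780 ft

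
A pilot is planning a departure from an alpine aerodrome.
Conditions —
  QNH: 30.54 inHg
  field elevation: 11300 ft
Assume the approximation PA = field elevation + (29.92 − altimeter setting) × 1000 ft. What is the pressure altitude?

Pressure correction = (29.92 − 30.54) × 1000 = -620 ft.
Pressure altitude = 11300 + (-620) = 10680 ft.

10680 ft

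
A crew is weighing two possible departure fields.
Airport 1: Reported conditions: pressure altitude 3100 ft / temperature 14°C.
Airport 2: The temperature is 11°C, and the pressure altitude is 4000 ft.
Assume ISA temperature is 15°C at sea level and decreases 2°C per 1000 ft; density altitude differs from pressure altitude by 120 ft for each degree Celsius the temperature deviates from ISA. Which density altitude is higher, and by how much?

Airport 2 by 756 ft

Airport 1: ISA temp = 8.8°C, deviation +5.2°C, DA = 3100 + 120 × 5.2 = 3724 ft.
Airport 2: ISA temp = 7°C, deviation +4°C, DA = 4000 + 120 × 4 = 4480 ft.
Airport 2 is higher by 4480 − 3724 = 756 ft.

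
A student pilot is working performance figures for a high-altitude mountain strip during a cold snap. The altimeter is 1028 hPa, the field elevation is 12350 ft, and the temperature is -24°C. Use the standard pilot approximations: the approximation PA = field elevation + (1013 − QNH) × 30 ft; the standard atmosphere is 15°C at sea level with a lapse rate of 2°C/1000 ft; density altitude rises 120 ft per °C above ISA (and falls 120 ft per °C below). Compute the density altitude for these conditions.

10076 ft

Pressure altitude = 12350 + (1013 − 1028) × 30 = 12350 + (-450) = 11900 ft.
ISA temperature at 11900 ft = 15 − 2 × (11900/1000) = -8.8°C.
ISA deviation = -24 − (-8.8) = -15.2°C.
Density altitude = 11900 + 120 × (-15.2) = 10076 ft.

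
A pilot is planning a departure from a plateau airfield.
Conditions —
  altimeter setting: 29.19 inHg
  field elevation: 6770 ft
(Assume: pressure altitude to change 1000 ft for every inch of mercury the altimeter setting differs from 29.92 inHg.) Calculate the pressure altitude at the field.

7500 ft

Pressure correction = (29.92 − 29.19) × 1000 = +730 ft.
Pressure altitude = 6770 + (+730) = 7500 ft.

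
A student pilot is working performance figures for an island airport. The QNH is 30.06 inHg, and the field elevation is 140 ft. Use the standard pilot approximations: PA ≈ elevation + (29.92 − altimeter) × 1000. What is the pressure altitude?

0 ft

Pressure correction = (29.92 − 30.06) × 1000 = -140 ft.
Pressure altitude = 140 + (-140) = 0 ft.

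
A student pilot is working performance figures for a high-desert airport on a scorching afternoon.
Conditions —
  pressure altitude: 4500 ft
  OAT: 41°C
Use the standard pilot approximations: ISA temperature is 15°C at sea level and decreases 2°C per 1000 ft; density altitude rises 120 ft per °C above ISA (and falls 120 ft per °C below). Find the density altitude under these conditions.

8700 ft

ISA temperature at 4500 ft = 15 − 2 × (4500/1000) = 6°C.
ISA deviation = 41 − 6 = +35°C.
Density altitude = 4500 + 120 × (35) = 4500 + (+4200) = 8700 ft.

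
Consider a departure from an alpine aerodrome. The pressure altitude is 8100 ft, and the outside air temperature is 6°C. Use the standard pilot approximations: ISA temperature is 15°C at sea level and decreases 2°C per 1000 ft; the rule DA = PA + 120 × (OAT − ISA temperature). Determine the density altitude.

ISA temperature at 8100 ft = 15 − 2 × (8100/1000) = -1.2°C.
ISA deviation = 6 − (-1.2) = +7.2°C.
Density altitude = 8100 + 120 × (7.2) = 8100 + (+864) = 8964 ft.

8964 ft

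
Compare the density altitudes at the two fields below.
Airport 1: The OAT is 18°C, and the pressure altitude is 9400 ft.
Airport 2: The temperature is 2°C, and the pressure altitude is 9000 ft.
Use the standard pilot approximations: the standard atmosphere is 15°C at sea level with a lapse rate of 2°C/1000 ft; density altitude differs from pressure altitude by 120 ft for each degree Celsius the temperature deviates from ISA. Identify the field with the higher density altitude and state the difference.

Airport 1: ISA temp = -3.8°C, deviation +21.8°C, DA = 9400 + 120 × 21.8 = 12016 ft.
Airport 2: ISA temp = -3°C, deviation +5°C, DA = 9000 + 120 × 5 = 9600 ft.
Airport 1 is higher by 12016 − 9600 = 2416 ft.

Airport 1 by 2416 ft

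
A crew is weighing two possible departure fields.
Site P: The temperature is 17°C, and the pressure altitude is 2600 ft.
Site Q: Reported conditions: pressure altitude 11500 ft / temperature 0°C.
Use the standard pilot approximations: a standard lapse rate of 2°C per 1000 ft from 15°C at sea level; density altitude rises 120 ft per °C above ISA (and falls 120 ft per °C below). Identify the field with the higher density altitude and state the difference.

Site P: ISA temp = 9.8°C, deviation +7.2°C, DA = 2600 + 120 × 7.2 = 3464 ft.
Site Q: ISA temp = -8°C, deviation +8°C, DA = 11500 + 120 × 8 = 12460 ft.
Site Q is higher by 12460 − 3464 = 8996 ft.

Site Q by 8996 ft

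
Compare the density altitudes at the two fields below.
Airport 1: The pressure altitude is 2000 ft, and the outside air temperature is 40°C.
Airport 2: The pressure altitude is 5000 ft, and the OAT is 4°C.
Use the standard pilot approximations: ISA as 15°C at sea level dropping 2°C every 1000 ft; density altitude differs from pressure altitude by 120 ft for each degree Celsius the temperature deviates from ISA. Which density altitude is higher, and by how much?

Airport 1 by 600 ft

Airport 1: ISA temp = 11°C, deviation +29°C, DA = 2000 + 120 × 29 = 5480 ft.
Airport 2: ISA temp = 5°C, deviation -1°C, DA = 5000 + 120 × (-1) = 4880 ft.
Airport 1 is higher by 5480 − 4880 = 600 ft.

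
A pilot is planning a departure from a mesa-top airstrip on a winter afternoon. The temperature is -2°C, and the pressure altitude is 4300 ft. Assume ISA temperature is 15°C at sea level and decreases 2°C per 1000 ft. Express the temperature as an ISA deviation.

ISA temperature at 4300 ft = 15 − 2 × (4300/1000) = 6.4°C.
Deviation = OAT − ISA = -2 − 6.4 = -8.4°C.

ISA-8.4°C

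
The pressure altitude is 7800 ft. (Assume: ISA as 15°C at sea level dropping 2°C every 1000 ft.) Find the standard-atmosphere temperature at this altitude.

ISA temperature = 15 − 2 × (7800/1000) = 15 − 15.6 = -0.6°C.

-0.6°C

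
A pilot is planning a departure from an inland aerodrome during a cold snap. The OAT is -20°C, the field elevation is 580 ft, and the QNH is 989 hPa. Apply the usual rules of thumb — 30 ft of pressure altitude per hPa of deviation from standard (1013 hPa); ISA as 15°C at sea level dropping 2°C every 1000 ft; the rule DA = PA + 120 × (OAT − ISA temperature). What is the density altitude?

Pressure altitude = 580 + (1013 − 989) × 30 = 580 + (+720) = 1300 ft.
ISA temperature at 1300 ft = 15 − 2 × (1300/1000) = 12.4°C.
ISA deviation = -20 − 12.4 = -32.4°C.
Density altitude = 1300 + 120 × (-32.4) = -2588 ft.

-2588 ft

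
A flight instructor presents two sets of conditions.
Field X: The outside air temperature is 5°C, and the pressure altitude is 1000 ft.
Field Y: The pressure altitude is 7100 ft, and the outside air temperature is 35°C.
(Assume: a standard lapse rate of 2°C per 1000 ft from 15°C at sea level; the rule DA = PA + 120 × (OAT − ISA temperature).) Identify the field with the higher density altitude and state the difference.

Field Y by 11164 ft

Field X: ISA temp = 13°C, deviation -8°C, DA = 1000 + 120 × (-8) = 40 ft.
Field Y: ISA temp = 0.8°C, deviation +34.2°C, DA = 7100 + 120 × 34.2 = 11204 ft.
Field Y is higher by 11204 − 40 = 11164 ft.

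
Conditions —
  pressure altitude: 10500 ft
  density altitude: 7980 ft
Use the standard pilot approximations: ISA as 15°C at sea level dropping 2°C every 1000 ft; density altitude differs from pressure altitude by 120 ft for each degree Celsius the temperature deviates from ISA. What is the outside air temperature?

-27°C

Density altitude − pressure altitude = 7980 − 10500 = -2520 ft.
At 120 ft/°C that is an ISA deviation of -2520/120 = -21°C.
ISA temperature at 10500 ft = 15 − 2 × (10500/1000) = -6°C.
OAT = ISA + deviation = -6 + (-21) = -27°C.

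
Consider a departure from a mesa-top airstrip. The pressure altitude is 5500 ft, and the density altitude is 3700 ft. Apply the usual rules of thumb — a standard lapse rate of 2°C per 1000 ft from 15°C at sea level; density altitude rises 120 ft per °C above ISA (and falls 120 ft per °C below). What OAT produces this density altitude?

-11°C

Density altitude − pressure altitude = 3700 − 5500 = -1800 ft.
At 120 ft/°C that is an ISA deviation of -1800/120 = -15°C.
ISA temperature at 5500 ft = 15 − 2 × (5500/1000) = 4°C.
OAT = ISA + deviation = 4 + (-15) = -11°C.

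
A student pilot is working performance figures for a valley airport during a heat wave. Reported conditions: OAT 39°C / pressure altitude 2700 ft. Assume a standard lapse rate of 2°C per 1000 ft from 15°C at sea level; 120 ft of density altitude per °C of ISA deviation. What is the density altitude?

ISA temperature at 2700 ft = 15 − 2 × (2700/1000) = 9.6°C.
ISA deviation = 39 − 9.6 = +29.4°C.
Density altitude = 2700 + 120 × (29.4) = 2700 + (+3528) = 6228 ft.

6228 ft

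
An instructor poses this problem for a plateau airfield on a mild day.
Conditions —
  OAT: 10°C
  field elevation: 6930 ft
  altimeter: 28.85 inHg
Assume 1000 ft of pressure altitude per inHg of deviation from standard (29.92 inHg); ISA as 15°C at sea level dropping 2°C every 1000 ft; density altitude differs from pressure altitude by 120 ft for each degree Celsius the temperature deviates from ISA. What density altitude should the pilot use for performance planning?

9320 ft

Pressure altitude = 6930 + (29.92 − 28.85) × 1000 = 6930 + (+1070) = 8000 ft.
ISA temperature at 8000 ft = 15 − 2 × (8000/1000) = -1°C.
ISA deviation = 10 − (-1) = +11°C.
Density altitude = 8000 + 120 × (11) = 9320 ft.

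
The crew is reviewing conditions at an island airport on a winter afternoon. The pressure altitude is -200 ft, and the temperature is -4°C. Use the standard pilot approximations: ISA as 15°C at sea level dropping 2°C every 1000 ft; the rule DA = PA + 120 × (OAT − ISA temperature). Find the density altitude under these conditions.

ISA temperature at -200 ft = 15 − 2 × (-200/1000) = 15.4°C.
ISA deviation = -4 − 15.4 = -19.4°C.
Density altitude = -200 + 120 × (-19.4) = -200 + (-2328) = -2528 ft.

-2528 ft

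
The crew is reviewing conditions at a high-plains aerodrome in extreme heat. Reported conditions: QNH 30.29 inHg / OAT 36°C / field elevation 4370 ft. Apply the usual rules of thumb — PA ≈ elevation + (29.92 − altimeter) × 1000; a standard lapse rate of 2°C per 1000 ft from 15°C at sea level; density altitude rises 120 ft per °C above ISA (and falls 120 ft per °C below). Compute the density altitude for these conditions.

Pressure altitude = 4370 + (29.92 − 30.29) × 1000 = 4370 + (-370) = 4000 ft.
ISA temperature at 4000 ft = 15 − 2 × (4000/1000) = 7°C.
ISA deviation = 36 − 7 = +29°C.
Density altitude = 4000 + 120 × (29) = 7480 ft.

7480 ft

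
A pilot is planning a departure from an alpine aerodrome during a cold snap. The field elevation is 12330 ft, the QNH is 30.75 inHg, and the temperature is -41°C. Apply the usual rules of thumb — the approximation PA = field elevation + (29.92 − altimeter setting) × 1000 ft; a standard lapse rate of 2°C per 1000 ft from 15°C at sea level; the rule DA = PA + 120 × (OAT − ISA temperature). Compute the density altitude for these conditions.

7540 ft

Pressure altitude = 12330 + (29.92 − 30.75) × 1000 = 12330 + (-830) = 11500 ft.
ISA temperature at 11500 ft = 15 − 2 × (11500/1000) = -8°C.
ISA deviation = -41 − (-8) = -33°C.
Density altitude = 11500 + 120 × (-33) = 7540 ft.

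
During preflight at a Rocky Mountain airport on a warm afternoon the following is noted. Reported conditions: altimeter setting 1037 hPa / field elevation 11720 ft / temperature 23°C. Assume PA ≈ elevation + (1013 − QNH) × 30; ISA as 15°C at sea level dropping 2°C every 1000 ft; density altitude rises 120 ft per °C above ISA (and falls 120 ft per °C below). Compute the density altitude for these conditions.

14600 ft

Pressure altitude = 11720 + (1013 − 1037) × 30 = 11720 + (-720) = 11000 ft.
ISA temperature at 11000 ft = 15 − 2 × (11000/1000) = -7°C.
ISA deviation = 23 − (-7) = +30°C.
Density altitude = 11000 + 120 × (30) = 14600 ft.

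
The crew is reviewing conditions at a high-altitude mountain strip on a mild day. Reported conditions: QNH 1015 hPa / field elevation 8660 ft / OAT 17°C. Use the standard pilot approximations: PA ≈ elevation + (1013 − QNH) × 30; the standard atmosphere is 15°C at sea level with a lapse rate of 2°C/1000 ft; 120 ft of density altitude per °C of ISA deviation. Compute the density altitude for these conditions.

10904 ft

Pressure altitude = 8660 + (1013 − 1015) × 30 = 8660 + (-60) = 8600 ft.
ISA temperature at 8600 ft = 15 − 2 × (8600/1000) = -2.2°C.
ISA deviation = 17 − (-2.2) = +19.2°C.
Density altitude = 8600 + 120 × (19.2) = 10904 ft.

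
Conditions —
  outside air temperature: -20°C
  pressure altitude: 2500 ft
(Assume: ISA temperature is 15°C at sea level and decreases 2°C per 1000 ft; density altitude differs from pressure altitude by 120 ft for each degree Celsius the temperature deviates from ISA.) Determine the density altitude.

ISA temperature at 2500 ft = 15 − 2 × (2500/1000) = 10°C.
ISA deviation = -20 − 10 = -30°C.
Density altitude = 2500 + 120 × (-30) = 2500 + (-3600) = -1100 ft.

-1100 ft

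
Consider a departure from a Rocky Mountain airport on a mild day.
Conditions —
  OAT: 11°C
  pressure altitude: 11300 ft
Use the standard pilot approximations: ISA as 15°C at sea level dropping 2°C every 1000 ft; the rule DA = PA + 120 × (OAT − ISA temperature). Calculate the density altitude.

ISA temperature at 11300 ft = 15 − 2 × (11300/1000) = -7.6°C.
ISA deviation = 11 − (-7.6) = +18.6°C.
Density altitude = 11300 + 120 × (18.6) = 11300 + (+2232) = 13532 ft.

13532 ft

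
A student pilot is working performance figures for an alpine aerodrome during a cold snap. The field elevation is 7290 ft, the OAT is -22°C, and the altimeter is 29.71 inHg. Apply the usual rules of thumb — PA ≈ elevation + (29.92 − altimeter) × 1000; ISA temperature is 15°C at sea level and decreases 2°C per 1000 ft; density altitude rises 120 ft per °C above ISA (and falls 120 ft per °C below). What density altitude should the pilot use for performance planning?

4860 ft

Pressure altitude = 7290 + (29.92 − 29.71) × 1000 = 7290 + (+210) = 7500 ft.
ISA temperature at 7500 ft = 15 − 2 × (7500/1000) = 0°C.
ISA deviation = -22 − 0 = -22°C.
Density altitude = 7500 + 120 × (-22) = 4860 ft.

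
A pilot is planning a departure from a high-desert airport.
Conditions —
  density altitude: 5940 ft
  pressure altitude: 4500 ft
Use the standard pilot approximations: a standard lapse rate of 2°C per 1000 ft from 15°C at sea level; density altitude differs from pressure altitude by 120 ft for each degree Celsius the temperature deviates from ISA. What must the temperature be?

Density altitude − pressure altitude = 5940 − 4500 = +1440 ft.
At 120 ft/°C that is an ISA deviation of 1440/120 = +12°C.
ISA temperature at 4500 ft = 15 − 2 × (4500/1000) = 6°C.
OAT = ISA + deviation = 6 + (+12) = 18°C.

18°C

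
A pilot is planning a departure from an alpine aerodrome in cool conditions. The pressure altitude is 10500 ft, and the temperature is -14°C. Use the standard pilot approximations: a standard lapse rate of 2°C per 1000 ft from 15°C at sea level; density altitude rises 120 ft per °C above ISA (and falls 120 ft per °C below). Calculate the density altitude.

ISA temperature at 10500 ft = 15 − 2 × (10500/1000) = -6°C.
ISA deviation = -14 − (-6) = -8°C.
Density altitude = 10500 + 120 × (-8) = 10500 + (-960) = 9540 ft.

9540 ft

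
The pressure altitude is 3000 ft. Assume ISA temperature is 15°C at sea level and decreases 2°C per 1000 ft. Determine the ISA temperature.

ISA temperature = 15 − 2 × (3000/1000) = 15 − 6 = 9°C.

9°C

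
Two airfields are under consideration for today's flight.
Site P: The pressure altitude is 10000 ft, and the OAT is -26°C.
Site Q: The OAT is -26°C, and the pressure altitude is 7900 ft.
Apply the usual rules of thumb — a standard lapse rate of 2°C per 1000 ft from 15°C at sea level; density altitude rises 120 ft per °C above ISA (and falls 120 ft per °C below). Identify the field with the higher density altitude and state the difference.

Site P: ISA temp = -5°C, deviation -21°C, DA = 10000 + 120 × (-21) = 7480 ft.
Site Q: ISA temp = -0.8°C, deviation -25.2°C, DA = 7900 + 120 × (-25.2) = 4876 ft.
Site P is higher by 7480 − 4876 = 2604 ft.

Site P by 2604 ft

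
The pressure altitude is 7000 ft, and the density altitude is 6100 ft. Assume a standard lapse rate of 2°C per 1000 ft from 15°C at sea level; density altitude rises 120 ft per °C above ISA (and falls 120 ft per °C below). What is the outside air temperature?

Density altitude − pressure altitude = 6100 − 7000 = -900 ft.
At 120 ft/°C that is an ISA deviation of -900/120 = -7.5°C.
ISA temperature at 7000 ft = 15 − 2 × (7000/1000) = 1°C.
OAT = ISA + deviation = 1 + (-7.5) = -6.5°C.

-6.5°C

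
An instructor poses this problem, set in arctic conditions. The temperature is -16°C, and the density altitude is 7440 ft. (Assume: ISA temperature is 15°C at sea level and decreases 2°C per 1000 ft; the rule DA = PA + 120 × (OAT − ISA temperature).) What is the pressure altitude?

DA = PA + 120 × (OAT − (15 − 2·PA/1000)) = PA + 120·OAT − 1800 + 0.24·PA = 1.24·PA + 120·OAT − 1800.
So 1.24·PA = 7440 − 120 × (-16) + 1800 = 11160.
PA = 11160 / 1.24 = 9000 ft.

9000 ft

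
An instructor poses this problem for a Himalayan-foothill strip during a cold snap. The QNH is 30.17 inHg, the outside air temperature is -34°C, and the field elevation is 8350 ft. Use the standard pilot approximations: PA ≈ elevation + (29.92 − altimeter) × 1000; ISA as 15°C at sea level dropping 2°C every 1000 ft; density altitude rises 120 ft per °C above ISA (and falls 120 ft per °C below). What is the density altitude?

Pressure altitude = 8350 + (29.92 − 30.17) × 1000 = 8350 + (-250) = 8100 ft.
ISA temperature at 8100 ft = 15 − 2 × (8100/1000) = -1.2°C.
ISA deviation = -34 − (-1.2) = -32.8°C.
Density altitude = 8100 + 120 × (-32.8) = 4164 ft.

4164 ft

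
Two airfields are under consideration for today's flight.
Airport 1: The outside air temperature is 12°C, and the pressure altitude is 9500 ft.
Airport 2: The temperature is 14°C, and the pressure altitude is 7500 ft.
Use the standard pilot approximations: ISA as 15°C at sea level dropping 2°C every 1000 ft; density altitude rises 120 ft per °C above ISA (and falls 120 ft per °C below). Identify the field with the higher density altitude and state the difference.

Airport 1: ISA temp = -4°C, deviation +16°C, DA = 9500 + 120 × 16 = 11420 ft.
Airport 2: ISA temp = 0°C, deviation +14°C, DA = 7500 + 120 × 14 = 9180 ft.
Airport 1 is higher by 11420 − 9180 = 2240 ft.

Airport 1 by 2240 ft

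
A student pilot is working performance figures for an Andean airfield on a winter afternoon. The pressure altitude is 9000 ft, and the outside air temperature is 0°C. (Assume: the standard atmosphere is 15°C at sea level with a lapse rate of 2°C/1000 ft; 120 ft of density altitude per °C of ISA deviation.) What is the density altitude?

9360 ft

ISA temperature at 9000 ft = 15 − 2 × (9000/1000) = -3°C.
ISA deviation = 0 − (-3) = +3°C.
Density altitude = 9000 + 120 × (3) = 9000 + (+360) = 9360 ft.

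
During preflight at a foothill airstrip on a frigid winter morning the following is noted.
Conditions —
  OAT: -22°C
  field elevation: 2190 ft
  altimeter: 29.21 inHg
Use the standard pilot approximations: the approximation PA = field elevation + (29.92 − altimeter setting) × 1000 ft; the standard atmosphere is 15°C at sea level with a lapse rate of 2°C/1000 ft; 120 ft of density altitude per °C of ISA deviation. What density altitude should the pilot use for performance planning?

Pressure altitude = 2190 + (29.92 − 29.21) × 1000 = 2190 + (+710) = 2900 ft.
ISA temperature at 2900 ft = 15 − 2 × (2900/1000) = 9.2°C.
ISA deviation = -22 − 9.2 = -31.2°C.
Density altitude = 2900 + 120 × (-31.2) = -844 ft.

-844 ft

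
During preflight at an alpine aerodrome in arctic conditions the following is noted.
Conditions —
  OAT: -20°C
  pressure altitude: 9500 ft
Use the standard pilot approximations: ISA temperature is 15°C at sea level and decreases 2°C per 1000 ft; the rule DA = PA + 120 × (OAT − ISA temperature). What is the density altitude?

7580 ft

ISA temperature at 9500 ft = 15 − 2 × (9500/1000) = -4°C.
ISA deviation = -20 − (-4) = -16°C.
Density altitude = 9500 + 120 × (-16) = 9500 + (-1920) = 7580 ft.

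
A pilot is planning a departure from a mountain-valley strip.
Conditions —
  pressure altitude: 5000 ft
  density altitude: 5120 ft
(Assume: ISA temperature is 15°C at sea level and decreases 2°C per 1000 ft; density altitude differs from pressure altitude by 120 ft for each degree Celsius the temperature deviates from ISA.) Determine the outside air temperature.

6°C

Density altitude − pressure altitude = 5120 − 5000 = +120 ft.
At 120 ft/°C that is an ISA deviation of 120/120 = +1°C.
ISA temperature at 5000 ft = 15 − 2 × (5000/1000) = 5°C.
OAT = ISA + deviation = 5 + (+1) = 6°C.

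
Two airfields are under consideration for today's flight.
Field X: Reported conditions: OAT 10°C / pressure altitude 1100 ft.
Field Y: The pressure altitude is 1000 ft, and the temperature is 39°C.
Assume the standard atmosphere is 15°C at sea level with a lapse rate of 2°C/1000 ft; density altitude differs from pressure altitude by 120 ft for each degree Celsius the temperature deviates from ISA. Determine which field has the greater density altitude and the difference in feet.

Field Y by 3356 ft

Field X: ISA temp = 12.8°C, deviation -2.8°C, DA = 1100 + 120 × (-2.8) = 764 ft.
Field Y: ISA temp = 13°C, deviation +26°C, DA = 1000 + 120 × 26 = 4120 ft.
Field Y is higher by 4120 − 764 = 3356 ft.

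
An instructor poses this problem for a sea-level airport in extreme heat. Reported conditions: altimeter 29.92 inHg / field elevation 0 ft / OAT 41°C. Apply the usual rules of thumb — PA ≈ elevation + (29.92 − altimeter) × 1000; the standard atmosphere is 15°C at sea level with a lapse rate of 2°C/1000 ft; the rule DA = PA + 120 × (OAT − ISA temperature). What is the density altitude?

3120 ft

Pressure altitude = 0 + (29.92 − 29.92) × 1000 = 0 + (0) = 0 ft.
ISA temperature at 0 ft = 15 − 2 × (0/1000) = 15°C.
ISA deviation = 41 − 15 = +26°C.
Density altitude = 0 + 120 × (26) = 3120 ft.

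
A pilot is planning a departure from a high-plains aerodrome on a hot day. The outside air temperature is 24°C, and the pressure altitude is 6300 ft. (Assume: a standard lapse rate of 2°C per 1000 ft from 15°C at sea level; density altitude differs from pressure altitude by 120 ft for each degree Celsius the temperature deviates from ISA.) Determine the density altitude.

8892 ft

ISA temperature at 6300 ft = 15 − 2 × (6300/1000) = 2.4°C.
ISA deviation = 24 − 2.4 = +21.6°C.
Density altitude = 6300 + 120 × (21.6) = 6300 + (+2592) = 8892 ft.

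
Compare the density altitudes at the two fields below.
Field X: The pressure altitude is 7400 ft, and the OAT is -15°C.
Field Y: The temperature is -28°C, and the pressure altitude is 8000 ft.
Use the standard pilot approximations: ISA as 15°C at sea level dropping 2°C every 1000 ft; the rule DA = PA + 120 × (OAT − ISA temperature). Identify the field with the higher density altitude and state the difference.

Field X by 816 ft

Field X: ISA temp = 0.2°C, deviation -15.2°C, DA = 7400 + 120 × (-15.2) = 5576 ft.
Field Y: ISA temp = -1°C, deviation -27°C, DA = 8000 + 120 × (-27) = 4760 ft.
Field X is higher by 5576 − 4760 = 816 ft.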